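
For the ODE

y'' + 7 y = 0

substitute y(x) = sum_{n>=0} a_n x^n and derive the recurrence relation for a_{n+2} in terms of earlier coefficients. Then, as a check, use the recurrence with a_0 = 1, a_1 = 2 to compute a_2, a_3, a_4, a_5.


Substitute y = sum_n a_n x^n into y'' + (const) y = 0.
y''(x) = sum_{n>=0} (n+2)(n+1) a_{n+2} x^n.
The ODE becomes sum_n [(n+2)(n+1) a_{n+2} + 7 a_n] x^n = 0.
Setting each coefficient to zero gives the recurrence:
  (n+2)(n+1) a_{n+2} + 7 a_n = 0,
  a_{n+2} = -7 / ((n+1)(n+2)) a_n.

Check with a_0 = 1, a_1 = 2 (apply the recurrence for n = 0, 1, 2, 3): a_0 = 1, a_1 = 2, a_2 = -7/2, a_3 = -7/3, a_4 = 49/24, a_5 = 49/60.

a_{n+2} = -7/((n+1)(n+2)) * a_n; check: a_0 = 1, a_1 = 2, a_2 = -7/2, a_3 = -7/3, a_4 = 49/24, a_5 = 49/60


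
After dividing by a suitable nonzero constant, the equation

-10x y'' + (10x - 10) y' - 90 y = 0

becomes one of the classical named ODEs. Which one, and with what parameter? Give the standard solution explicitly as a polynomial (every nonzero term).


All three coefficients share the factor -10; dividing through by -10 gives  x y'' + (1 - x) y' + 9 y = 0.
This matches the Laguerre equation x y'' + (1 - x) y' + n y = 0 with n = 9; the polynomial solution is L_9(x).
With y = sum_k a_k x^k, matching x^k gives (k+1)k a_{k+1} + (k+1) a_{k+1} - k a_k + n a_k = 0, i.e. (k+1)^2 a_{k+1} = (k - n) a_k = (k - 9) a_k. The right side vanishes at k = 9, so the series terminates at degree 9.
Standard normalization L_n(0) = 1 gives a_0 = 1. Work upward with a_{k+1} = (k - 9) a_k / (k+1)^2:
  a_1 = (0 - 9)(1) / 1^2 = -9/1 = -9
  a_2 = (1 - 9)(-9) / 2^2 = 72/4 = 18
  a_3 = (2 - 9)(18) / 3^2 = -126/9 = -14
  a_4 = (3 - 9)(-14) / 4^2 = 84/16 = 21/4
  a_5 = (4 - 9)(21/4) / 5^2 = (-105/4)/25 = -21/20
  a_6 = (5 - 9)(-21/20) / 6^2 = (21/5)/36 = 7/60
  a_7 = (6 - 9)(7/60) / 7^2 = (-7/20)/49 = -1/140
  a_8 = (7 - 9)(-1/140) / 8^2 = (1/70)/64 = 1/4480
  a_9 = (8 - 9)(1/4480) / 9^2 = (-1/4480)/81 = -1/362880
Hence L_9(x) = -x^9/362880 + x^8/4480 - x^7/140 + 7 x^6/60 - 21 x^5/20 + 21 x^4/4 - 14 x^3 + 18 x^2 - 9 x + 1.

L_9(x); series = -x^9/362880 + x^8/4480 - x^7/140 + 7 x^6/60 - 21 x^5/20 + 21 x^4/4 - 14 x^3 + 18 x^2 - 9 x + 1


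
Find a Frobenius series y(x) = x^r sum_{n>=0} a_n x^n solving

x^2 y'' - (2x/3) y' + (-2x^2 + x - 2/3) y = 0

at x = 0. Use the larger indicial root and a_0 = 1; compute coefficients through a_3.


Write in Frobenius form y'' + (p(x)/x) y' + (q(x)/x^2) y = 0:
  p(x) = -2/3,  q(x) = -2x^2 + x - 2/3.
Indicial equation: r(r-1) + (-2/3) r + (-2/3) = 0 -> roots r_1 = 2, r_2 = -1/3.
Take r = r_1 = 2. Let y(x) = x^r sum_{n>=0} a_n x^n with a_0 = 1.
Substitute y = x^r sum a_n x^n and match x^{r+n}. The recurrence is
  D(n) a_n + 1 a_{n-1} - 2 a_{n-2} = 0,  where D(n) = (r+n)(r+n-1) + (-2/3)(r+n) + (-2/3).
  a_n = [-1 a_{n-1} + 2 a_{n-2}] / D(n).
Since the indicial polynomial factors as (r - r_1)(r - r_2), D(n) = (r_1 + n - r_1)(r_1 + n - r_2) = n(n + 7/3).
Evaluating step by step (a_0 = 1):
  n = 1: D(1) = 1(1 + 7/3) = 10/3; numerator = -1(1) = -1; a_1 = (-1)/(10/3) = -3/10
  n = 2: D(2) = 2(2 + 7/3) = 26/3; numerator = -1(-3/10) + 2(1) = 23/10; a_2 = (23/10)/(26/3) = 69/260
  n = 3: D(3) = 3(3 + 7/3) = 16; numerator = -1(69/260) + 2(-3/10) = -45/52; a_3 = (-45/52)/(16) = -45/832

r = 2; a_0 = 1; a_1 = -3/10; a_2 = 69/260; a_3 = -45/832


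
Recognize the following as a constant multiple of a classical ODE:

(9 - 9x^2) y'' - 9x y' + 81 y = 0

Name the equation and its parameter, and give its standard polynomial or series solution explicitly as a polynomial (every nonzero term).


All three coefficients share the factor 9; dividing through by 9 gives  (1 - x^2) y'' - x y' + 9 y = 0.
This matches the Chebyshev equation (1 - x^2) y'' - x y' + n^2 y = 0 (note the -x y' term, not -2x y') with n^2 = 9, so n = 3; the polynomial solution is T_3(x).
With y = sum_k a_k x^k, matching x^k gives (k+2)(k+1) a_{k+2} = (k^2 - n^2) a_k = (k - 3)(k + 3) a_k. The right side vanishes at k = 3, so the series with the parity of 3 terminates at degree 3.
Standard normalization: leading coefficient of T_n is 2^(n-1), so a_3 = 2^2 = 4. Work downward with a_k = (k+1)(k+2) a_{k+2} / ((k - 3)(k + 3)):
  a_1 = (2)(3)(4) / ((1 - 3)(1 + 3)) = 24/(-8) = -3
Hence T_3(x) = 4 x^3 - 3 x.

T_3(x); series = 4 x^3 - 3 x


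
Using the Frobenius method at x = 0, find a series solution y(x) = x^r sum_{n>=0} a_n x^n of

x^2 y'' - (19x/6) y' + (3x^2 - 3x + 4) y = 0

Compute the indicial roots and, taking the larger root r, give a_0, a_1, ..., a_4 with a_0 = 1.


Write in Frobenius form y'' + (p(x)/x) y' + (q(x)/x^2) y = 0:
  p(x) = -19/6,  q(x) = 3x^2 - 3x + 4.
Indicial equation: r(r-1) + (-19/6) r + (4) = 0 -> roots r_1 = 8/3, r_2 = 3/2.
Take r = r_1 = 8/3. Let y(x) = x^r sum_{n>=0} a_n x^n with a_0 = 1.
Substitute y = x^r sum a_n x^n and match x^{r+n}. The recurrence is
  D(n) a_n - 3 a_{n-1} + 3 a_{n-2} = 0,  where D(n) = (r+n)(r+n-1) + (-19/6)(r+n) + (4).
  a_n = [3 a_{n-1} - 3 a_{n-2}] / D(n).
Since the indicial polynomial factors as (r - r_1)(r - r_2), D(n) = (r_1 + n - r_1)(r_1 + n - r_2) = n(n + 7/6).
Evaluating step by step (a_0 = 1):
  n = 1: D(1) = 1(1 + 7/6) = 13/6; numerator = 3(1) = 3; a_1 = (3)/(13/6) = 18/13
  n = 2: D(2) = 2(2 + 7/6) = 19/3; numerator = 3(18/13) - 3(1) = 15/13; a_2 = (15/13)/(19/3) = 45/247
  n = 3: D(3) = 3(3 + 7/6) = 25/2; numerator = 3(45/247) - 3(18/13) = -891/247; a_3 = (-891/247)/(25/2) = -1782/6175
  n = 4: D(4) = 4(4 + 7/6) = 62/3; numerator = 3(-1782/6175) - 3(45/247) = -459/325; a_4 = (-459/325)/(62/3) = -1377/20150

r = 8/3; a_0 = 1; a_1 = 18/13; a_2 = 45/247; a_3 = -1782/6175; a_4 = -1377/20150


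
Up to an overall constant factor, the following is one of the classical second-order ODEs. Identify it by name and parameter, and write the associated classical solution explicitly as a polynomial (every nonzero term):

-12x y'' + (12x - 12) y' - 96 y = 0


All three coefficients share the factor -12; dividing through by -12 gives  x y'' + (1 - x) y' + 8 y = 0.
This matches the Laguerre equation x y'' + (1 - x) y' + n y = 0 with n = 8; the polynomial solution is L_8(x).
With y = sum_k a_k x^k, matching x^k gives (k+1)k a_{k+1} + (k+1) a_{k+1} - k a_k + n a_k = 0, i.e. (k+1)^2 a_{k+1} = (k - n) a_k = (k - 8) a_k. The right side vanishes at k = 8, so the series terminates at degree 8.
Standard normalization L_n(0) = 1 gives a_0 = 1. Work upward with a_{k+1} = (k - 8) a_k / (k+1)^2:
  a_1 = (0 - 8)(1) / 1^2 = -8/1 = -8
  a_2 = (1 - 8)(-8) / 2^2 = 56/4 = 14
  a_3 = (2 - 8)(14) / 3^2 = -84/9 = -28/3
  a_4 = (3 - 8)(-28/3) / 4^2 = (140/3)/16 = 35/12
  a_5 = (4 - 8)(35/12) / 5^2 = (-35/3)/25 = -7/15
  a_6 = (5 - 8)(-7/15) / 6^2 = (7/5)/36 = 7/180
  a_7 = (6 - 8)(7/180) / 7^2 = (-7/90)/49 = -1/630
  a_8 = (7 - 8)(-1/630) / 8^2 = (1/630)/64 = 1/40320
Hence L_8(x) = x^8/40320 - x^7/630 + 7 x^6/180 - 7 x^5/15 + 35 x^4/12 - 28 x^3/3 + 14 x^2 - 8 x + 1.

L_8(x); series = x^8/40320 - x^7/630 + 7 x^6/180 - 7 x^5/15 + 35 x^4/12 - 28 x^3/3 + 14 x^2 - 8 x + 1


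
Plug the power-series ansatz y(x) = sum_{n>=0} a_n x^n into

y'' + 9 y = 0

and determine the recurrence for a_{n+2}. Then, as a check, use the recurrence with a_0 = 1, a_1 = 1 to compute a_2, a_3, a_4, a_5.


Substitute y = sum_n a_n x^n into y'' + (const) y = 0.
y''(x) = sum_{n>=0} (n+2)(n+1) a_{n+2} x^n.
The ODE becomes sum_n [(n+2)(n+1) a_{n+2} + 9 a_n] x^n = 0.
Setting each coefficient to zero gives the recurrence:
  (n+2)(n+1) a_{n+2} + 9 a_n = 0,
  a_{n+2} = -9 / ((n+1)(n+2)) a_n.

Check with a_0 = 1, a_1 = 1 (apply the recurrence for n = 0, 1, 2, 3): a_0 = 1, a_1 = 1, a_2 = -9/2, a_3 = -3/2, a_4 = 27/8, a_5 = 27/40.

a_{n+2} = -9/((n+1)(n+2)) * a_n; check: a_0 = 1, a_1 = 1, a_2 = -9/2, a_3 = -3/2, a_4 = 27/8, a_5 = 27/40


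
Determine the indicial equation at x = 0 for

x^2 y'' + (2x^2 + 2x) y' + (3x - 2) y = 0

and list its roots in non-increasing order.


Divide by x^2 to reach normal form y'' + P_1(x) y' + P_2(x) y = 0 with P_1(x) = 2 + 2/x and P_2(x) = 3/x - 2/x^2.
x = 0 is a singular point because the y'-coefficient 2 + 2/x has a pole at x = 0 and the y-coefficient 3/x - 2/x^2 has a pole at x = 0.
It is a regular singular point because x P_1(x) = p(x) = 2x + 2 and x^2 P_2(x) = q(x) = 3x - 2 are polynomials, hence analytic at x = 0.
p(0) = 2,  q(0) = -2.
Indicial equation: r(r-1) + p(0) r + q(0) = 0, i.e. r^2 + (p(0) - 1) r + q(0) = 0, i.e. r^2 + 1 r - 2 = 0.
Discriminant: (1)^2 - 4(-2) = 9, so r = (-1 ± 3)/2.
Solving: r_1 = 1, r_2 = -2.

indicial: r^2 + 1 r - 2 = 0; roots r_1 = 1, r_2 = -2


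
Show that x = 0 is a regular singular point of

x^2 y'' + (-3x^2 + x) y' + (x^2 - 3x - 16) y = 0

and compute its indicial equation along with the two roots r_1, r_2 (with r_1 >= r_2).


Divide by x^2 to reach normal form y'' + P_1(x) y' + P_2(x) y = 0 with P_1(x) = -3 + 1/x and P_2(x) = 1 - 3/x - 16/x^2.
x = 0 is a singular point because the y'-coefficient -3 + 1/x has a pole at x = 0 and the y-coefficient 1 - 3/x - 16/x^2 has a pole at x = 0.
It is a regular singular point because x P_1(x) = p(x) = 1 - 3x and x^2 P_2(x) = q(x) = x^2 - 3x - 16 are polynomials, hence analytic at x = 0.
p(0) = 1,  q(0) = -16.
Indicial equation: r(r-1) + p(0) r + q(0) = 0, i.e. r^2 + (p(0) - 1) r + q(0) = 0, i.e. r^2 - 16 = 0.
Discriminant: (0)^2 - 4(-16) = 64, so r = (0 ± 8)/2.
Solving: r_1 = 4, r_2 = -4.

indicial: r^2 - 16 = 0; roots r_1 = 4, r_2 = -4


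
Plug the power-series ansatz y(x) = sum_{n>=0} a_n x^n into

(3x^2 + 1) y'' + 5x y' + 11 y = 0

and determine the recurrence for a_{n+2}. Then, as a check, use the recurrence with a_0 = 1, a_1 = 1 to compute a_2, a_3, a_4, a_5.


Substitute y = sum_n a_n x^n.
(1 + 3 x^2) y'' contributes (n+2)(n+1) a_{n+2} + 3 n(n-1) a_n at x^n.
5 x y'(x) contributes 5 n a_n at x^n.
11 y(x) contributes 11 a_n at x^n.
Matching x^n: (n+2)(n+1) a_{n+2} + (3 n(n-1) + 5 n + 11) a_n = 0.
Thus a_{n+2} = (-3 n(n-1) - 5 n - 11) / ((n+1)(n+2)) * a_n.

Check with a_0 = 1, a_1 = 1 (apply the recurrence for n = 0, 1, 2, 3): a_0 = 1, a_1 = 1, a_2 = -11/2, a_3 = -8/3, a_4 = 99/8, a_5 = 88/15.

a_(n+2) = (-3 n(n-1) - 5 n - 11) / ((n+1)(n+2)) * a_n; check: a_0 = 1, a_1 = 1, a_2 = -11/2, a_3 = -8/3, a_4 = 99/8, a_5 = 88/15


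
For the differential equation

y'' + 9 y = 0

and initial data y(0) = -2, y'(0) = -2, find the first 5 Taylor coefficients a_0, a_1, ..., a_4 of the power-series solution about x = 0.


Ansatz: y(x) = sum_{n>=0} a_n x^n, so y'(x) = sum_{n>=1} n a_n x^(n-1) and y''(x) = sum_{n>=2} n(n-1) a_n x^(n-2).
Substitute into P(x) y'' + Q(x) y' + R(x) y = 0 with P(x) = 1, Q(x) = 0, R(x) = 9, and match powers of x.
Initial conditions: a_0 = -2, a_1 = -2.
Setting the coefficient of each power of x to zero and solving order by order (substituting the coefficients already found):
  x^0: 2 a_2 + 9 a_0 = 0  ->  2 a_2 = -9 a_0 = 18  ->  a_2 = 9
  x^1: 6 a_3 + 9 a_1 = 0  ->  6 a_3 = -9 a_1 = 18  ->  a_3 = 3
  x^2: 12 a_4 + 9 a_2 = 0  ->  12 a_4 = -9 a_2 = -81  ->  a_4 = -27/4
Truncated series: y(x) = -2 - 2 x + 9 x^2 + 3 x^3 - (27/4) x^4 + O(x^5).

a_0 = -2; a_1 = -2; a_2 = 9; a_3 = 3; a_4 = -27/4


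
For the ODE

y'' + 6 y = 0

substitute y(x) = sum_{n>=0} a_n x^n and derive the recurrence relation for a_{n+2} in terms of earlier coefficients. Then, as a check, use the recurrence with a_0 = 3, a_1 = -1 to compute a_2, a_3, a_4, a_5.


Substitute y = sum_n a_n x^n into y'' + (const) y = 0.
y''(x) = sum_{n>=0} (n+2)(n+1) a_{n+2} x^n.
The ODE becomes sum_n [(n+2)(n+1) a_{n+2} + 6 a_n] x^n = 0.
Setting each coefficient to zero gives the recurrence:
  (n+2)(n+1) a_{n+2} + 6 a_n = 0,
  a_{n+2} = -6 / ((n+1)(n+2)) a_n.

Check with a_0 = 3, a_1 = -1 (apply the recurrence for n = 0, 1, 2, 3): a_0 = 3, a_1 = -1, a_2 = -9, a_3 = 1, a_4 = 9/2, a_5 = -3/10.

a_{n+2} = -6/((n+1)(n+2)) * a_n; check: a_0 = 3, a_1 = -1, a_2 = -9, a_3 = 1, a_4 = 9/2, a_5 = -3/10


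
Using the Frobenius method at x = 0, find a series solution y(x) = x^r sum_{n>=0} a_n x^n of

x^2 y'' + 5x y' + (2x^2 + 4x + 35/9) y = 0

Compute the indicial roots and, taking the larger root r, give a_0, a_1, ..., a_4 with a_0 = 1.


Write in Frobenius form y'' + (p(x)/x) y' + (q(x)/x^2) y = 0:
  p(x) = 5,  q(x) = 2x^2 + 4x + 35/9.
Indicial equation: r(r-1) + (5) r + (35/9) = 0 -> roots r_1 = -5/3, r_2 = -7/3.
Take r = r_1 = -5/3. Let y(x) = x^r sum_{n>=0} a_n x^n with a_0 = 1.
Substitute y = x^r sum a_n x^n and match x^{r+n}. The recurrence is
  D(n) a_n + 4 a_{n-1} + 2 a_{n-2} = 0,  where D(n) = (r+n)(r+n-1) + (5)(r+n) + (35/9).
  a_n = [-4 a_{n-1} - 2 a_{n-2}] / D(n).
Since the indicial polynomial factors as (r - r_1)(r - r_2), D(n) = (r_1 + n - r_1)(r_1 + n - r_2) = n(n + 2/3).
Evaluating step by step (a_0 = 1):
  n = 1: D(1) = 1(1 + 2/3) = 5/3; numerator = -4(1) = -4; a_1 = (-4)/(5/3) = -12/5
  n = 2: D(2) = 2(2 + 2/3) = 16/3; numerator = -4(-12/5) - 2(1) = 38/5; a_2 = (38/5)/(16/3) = 57/40
  n = 3: D(3) = 3(3 + 2/3) = 11; numerator = -4(57/40) - 2(-12/5) = -9/10; a_3 = (-9/10)/(11) = -9/110
  n = 4: D(4) = 4(4 + 2/3) = 56/3; numerator = -4(-9/110) - 2(57/40) = -111/44; a_4 = (-111/44)/(56/3) = -333/2464

r = -5/3; a_0 = 1; a_1 = -12/5; a_2 = 57/40; a_3 = -9/110; a_4 = -333/2464


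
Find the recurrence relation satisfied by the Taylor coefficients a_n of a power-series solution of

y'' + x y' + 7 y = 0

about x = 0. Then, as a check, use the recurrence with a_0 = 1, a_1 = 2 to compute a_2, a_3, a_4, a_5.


Substitute y = sum_n a_n x^n.
y''(x) has coefficient (n+2)(n+1) a_{n+2} at x^n;
x y'(x) has coefficient n a_n at x^n (shift);
7 y(x) has coefficient 7 a_n at x^n.
Matching x^n: (n+2)(n+1) a_{n+2} + (n + 7) a_n = 0.
Thus a_{n+2} = (-n - 7) / ((n+1)(n+2)) * a_n.

Check with a_0 = 1, a_1 = 2 (apply the recurrence for n = 0, 1, 2, 3): a_0 = 1, a_1 = 2, a_2 = -7/2, a_3 = -8/3, a_4 = 21/8, a_5 = 4/3.

a_(n+2) = (-n - 7) / ((n+1)(n+2)) * a_n; check: a_0 = 1, a_1 = 2, a_2 = -7/2, a_3 = -8/3, a_4 = 21/8, a_5 = 4/3


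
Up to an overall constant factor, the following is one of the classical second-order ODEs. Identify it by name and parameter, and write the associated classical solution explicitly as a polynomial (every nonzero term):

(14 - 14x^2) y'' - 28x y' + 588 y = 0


All three coefficients share the factor 14; dividing through by 14 gives  (1 - x^2) y'' - 2x y' + 42 y = 0.
This matches the Legendre equation (1 - x^2) y'' - 2x y' + n(n+1) y = 0 (note the -2x y' term) with n(n+1) = 42, so n = 6; the polynomial solution is P_6(x).
With y = sum_k a_k x^k, matching x^k gives (k+2)(k+1) a_{k+2} = [k(k+1) - n(n+1)] a_k = (k - 6)(k + 7) a_k. The right side vanishes at k = 6, so the series with the parity of 6 terminates at degree 6.
Standard normalization (P_n(1) = 1): leading coefficient (2n)!/(2^n (n!)^2) = 479001600/(64*518400) = 231/16, so a_6 = 231/16. Work downward with a_k = (k+1)(k+2) a_{k+2} / ((k - 6)(k + 7)):
  a_4 = (5)(6)(231/16) / ((4 - 6)(4 + 7)) = (3465/8)/(-22) = -315/16
  a_2 = (3)(4)(-315/16) / ((2 - 6)(2 + 7)) = (-945/4)/(-36) = 105/16
  a_0 = (1)(2)(105/16) / ((0 - 6)(0 + 7)) = (105/8)/(-42) = -5/16
Hence P_6(x) = 231 x^6/16 - 315 x^4/16 + 105 x^2/16 - 5/16.

P_6(x); series = 231 x^6/16 - 315 x^4/16 + 105 x^2/16 - 5/16


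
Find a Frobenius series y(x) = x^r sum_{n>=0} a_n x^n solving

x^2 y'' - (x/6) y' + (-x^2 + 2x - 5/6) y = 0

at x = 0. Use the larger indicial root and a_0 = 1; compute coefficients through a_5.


Write in Frobenius form y'' + (p(x)/x) y' + (q(x)/x^2) y = 0:
  p(x) = -1/6,  q(x) = -x^2 + 2x - 5/6.
Indicial equation: r(r-1) + (-1/6) r + (-5/6) = 0 -> roots r_1 = 5/3, r_2 = -1/2.
Take r = r_1 = 5/3. Let y(x) = x^r sum_{n>=0} a_n x^n with a_0 = 1.
Substitute y = x^r sum a_n x^n and match x^{r+n}. The recurrence is
  D(n) a_n + 2 a_{n-1} - 1 a_{n-2} = 0,  where D(n) = (r+n)(r+n-1) + (-1/6)(r+n) + (-5/6).
  a_n = [-2 a_{n-1} + 1 a_{n-2}] / D(n).
Since the indicial polynomial factors as (r - r_1)(r - r_2), D(n) = (r_1 + n - r_1)(r_1 + n - r_2) = n(n + 13/6).
Evaluating step by step (a_0 = 1):
  n = 1: D(1) = 1(1 + 13/6) = 19/6; numerator = -2(1) = -2; a_1 = (-2)/(19/6) = -12/19
  n = 2: D(2) = 2(2 + 13/6) = 25/3; numerator = -2(-12/19) + 1(1) = 43/19; a_2 = (43/19)/(25/3) = 129/475
  n = 3: D(3) = 3(3 + 13/6) = 31/2; numerator = -2(129/475) + 1(-12/19) = -558/475; a_3 = (-558/475)/(31/2) = -36/475
  n = 4: D(4) = 4(4 + 13/6) = 74/3; numerator = -2(-36/475) + 1(129/475) = 201/475; a_4 = (201/475)/(74/3) = 603/35150
  n = 5: D(5) = 5(5 + 13/6) = 215/6; numerator = -2(603/35150) + 1(-36/475) = -387/3515; a_5 = (-387/3515)/(215/6) = -54/17575

r = 5/3; a_0 = 1; a_1 = -12/19; a_2 = 129/475; a_3 = -36/475; a_4 = 603/35150; a_5 = -54/17575


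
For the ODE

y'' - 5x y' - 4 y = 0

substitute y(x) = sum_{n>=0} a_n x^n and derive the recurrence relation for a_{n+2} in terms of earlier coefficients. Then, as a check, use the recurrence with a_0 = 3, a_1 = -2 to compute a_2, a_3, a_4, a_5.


Substitute y = sum_n a_n x^n.
y''(x) has coefficient (n+2)(n+1) a_{n+2} at x^n;
-5 x y'(x) has coefficient -5 n a_n at x^n (shift);
-4 y(x) has coefficient -4 a_n at x^n.
Matching x^n: (n+2)(n+1) a_{n+2} + (-5n - 4) a_n = 0.
Thus a_{n+2} = (5n + 4) / ((n+1)(n+2)) * a_n.

Check with a_0 = 3, a_1 = -2 (apply the recurrence for n = 0, 1, 2, 3): a_0 = 3, a_1 = -2, a_2 = 6, a_3 = -3, a_4 = 7, a_5 = -57/20.

a_(n+2) = (5n + 4) / ((n+1)(n+2)) * a_n; check: a_0 = 3, a_1 = -2, a_2 = 6, a_3 = -3, a_4 = 7, a_5 = -57/20


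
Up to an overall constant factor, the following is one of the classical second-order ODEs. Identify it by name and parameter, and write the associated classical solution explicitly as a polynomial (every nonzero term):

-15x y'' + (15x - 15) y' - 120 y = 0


All three coefficients share the factor -15; dividing through by -15 gives  x y'' + (1 - x) y' + 8 y = 0.
This matches the Laguerre equation x y'' + (1 - x) y' + n y = 0 with n = 8; the polynomial solution is L_8(x).
With y = sum_k a_k x^k, matching x^k gives (k+1)k a_{k+1} + (k+1) a_{k+1} - k a_k + n a_k = 0, i.e. (k+1)^2 a_{k+1} = (k - n) a_k = (k - 8) a_k. The right side vanishes at k = 8, so the series terminates at degree 8.
Standard normalization L_n(0) = 1 gives a_0 = 1. Work upward with a_{k+1} = (k - 8) a_k / (k+1)^2:
  a_1 = (0 - 8)(1) / 1^2 = -8/1 = -8
  a_2 = (1 - 8)(-8) / 2^2 = 56/4 = 14
  a_3 = (2 - 8)(14) / 3^2 = -84/9 = -28/3
  a_4 = (3 - 8)(-28/3) / 4^2 = (140/3)/16 = 35/12
  a_5 = (4 - 8)(35/12) / 5^2 = (-35/3)/25 = -7/15
  a_6 = (5 - 8)(-7/15) / 6^2 = (7/5)/36 = 7/180
  a_7 = (6 - 8)(7/180) / 7^2 = (-7/90)/49 = -1/630
  a_8 = (7 - 8)(-1/630) / 8^2 = (1/630)/64 = 1/40320
Hence L_8(x) = x^8/40320 - x^7/630 + 7 x^6/180 - 7 x^5/15 + 35 x^4/12 - 28 x^3/3 + 14 x^2 - 8 x + 1.

L_8(x); series = x^8/40320 - x^7/630 + 7 x^6/180 - 7 x^5/15 + 35 x^4/12 - 28 x^3/3 + 14 x^2 - 8 x + 1


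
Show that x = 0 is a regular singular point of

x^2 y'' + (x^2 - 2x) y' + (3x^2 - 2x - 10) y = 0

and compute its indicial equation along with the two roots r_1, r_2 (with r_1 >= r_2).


Divide by x^2 to reach normal form y'' + P_1(x) y' + P_2(x) y = 0 with P_1(x) = 1 - 2/x and P_2(x) = 3 - 2/x - 10/x^2.
x = 0 is a singular point because the y'-coefficient 1 - 2/x has a pole at x = 0 and the y-coefficient 3 - 2/x - 10/x^2 has a pole at x = 0.
It is a regular singular point because x P_1(x) = p(x) = x - 2 and x^2 P_2(x) = q(x) = 3x^2 - 2x - 10 are polynomials, hence analytic at x = 0.
p(0) = -2,  q(0) = -10.
Indicial equation: r(r-1) + p(0) r + q(0) = 0, i.e. r^2 + (p(0) - 1) r + q(0) = 0, i.e. r^2 - 3 r - 10 = 0.
Discriminant: (-3)^2 - 4(-10) = 49, so r = (3 ± 7)/2.
Solving: r_1 = 5, r_2 = -2.

indicial: r^2 - 3 r - 10 = 0; roots r_1 = 5, r_2 = -2


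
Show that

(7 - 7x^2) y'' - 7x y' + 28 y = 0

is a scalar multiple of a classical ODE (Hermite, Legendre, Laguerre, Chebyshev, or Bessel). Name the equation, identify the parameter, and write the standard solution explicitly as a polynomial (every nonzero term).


All three coefficients share the factor 7; dividing through by 7 gives  (1 - x^2) y'' - x y' + 4 y = 0.
This matches the Chebyshev equation (1 - x^2) y'' - x y' + n^2 y = 0 (note the -x y' term, not -2x y') with n^2 = 4, so n = 2; the polynomial solution is T_2(x).
With y = sum_k a_k x^k, matching x^k gives (k+2)(k+1) a_{k+2} = (k^2 - n^2) a_k = (k - 2)(k + 2) a_k. The right side vanishes at k = 2, so the series with the parity of 2 terminates at degree 2.
Standard normalization: leading coefficient of T_n is 2^(n-1), so a_2 = 2^1 = 2. Work downward with a_k = (k+1)(k+2) a_{k+2} / ((k - 2)(k + 2)):
  a_0 = (1)(2)(2) / ((0 - 2)(0 + 2)) = 4/(-4) = -1
Hence T_2(x) = 2 x^2 - 1.

T_2(x); series = 2 x^2 - 1


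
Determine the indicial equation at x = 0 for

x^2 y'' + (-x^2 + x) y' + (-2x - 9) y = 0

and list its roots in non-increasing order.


Divide by x^2 to reach normal form y'' + P_1(x) y' + P_2(x) y = 0 with P_1(x) = -1 + 1/x and P_2(x) = -2/x - 9/x^2.
x = 0 is a singular point because the y'-coefficient -1 + 1/x has a pole at x = 0 and the y-coefficient -2/x - 9/x^2 has a pole at x = 0.
It is a regular singular point because x P_1(x) = p(x) = 1 - x and x^2 P_2(x) = q(x) = -2x - 9 are polynomials, hence analytic at x = 0.
p(0) = 1,  q(0) = -9.
Indicial equation: r(r-1) + p(0) r + q(0) = 0, i.e. r^2 + (p(0) - 1) r + q(0) = 0, i.e. r^2 - 9 = 0.
Discriminant: (0)^2 - 4(-9) = 36, so r = (0 ± 6)/2.
Solving: r_1 = 3, r_2 = -3.

indicial: r^2 - 9 = 0; roots r_1 = 3, r_2 = -3


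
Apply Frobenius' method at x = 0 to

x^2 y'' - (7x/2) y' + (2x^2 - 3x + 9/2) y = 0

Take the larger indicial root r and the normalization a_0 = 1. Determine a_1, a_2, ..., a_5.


Write in Frobenius form y'' + (p(x)/x) y' + (q(x)/x^2) y = 0:
  p(x) = -7/2,  q(x) = 2x^2 - 3x + 9/2.
Indicial equation: r(r-1) + (-7/2) r + (9/2) = 0 -> roots r_1 = 3, r_2 = 3/2.
Take r = r_1 = 3. Let y(x) = x^r sum_{n>=0} a_n x^n with a_0 = 1.
Substitute y = x^r sum a_n x^n and match x^{r+n}. The recurrence is
  D(n) a_n - 3 a_{n-1} + 2 a_{n-2} = 0,  where D(n) = (r+n)(r+n-1) + (-7/2)(r+n) + (9/2).
  a_n = [3 a_{n-1} - 2 a_{n-2}] / D(n).
Since the indicial polynomial factors as (r - r_1)(r - r_2), D(n) = (r_1 + n - r_1)(r_1 + n - r_2) = n(n + 3/2).
Evaluating step by step (a_0 = 1):
  n = 1: D(1) = 1(1 + 3/2) = 5/2; numerator = 3(1) = 3; a_1 = (3)/(5/2) = 6/5
  n = 2: D(2) = 2(2 + 3/2) = 7; numerator = 3(6/5) - 2(1) = 8/5; a_2 = (8/5)/(7) = 8/35
  n = 3: D(3) = 3(3 + 3/2) = 27/2; numerator = 3(8/35) - 2(6/5) = -12/7; a_3 = (-12/7)/(27/2) = -8/63
  n = 4: D(4) = 4(4 + 3/2) = 22; numerator = 3(-8/63) - 2(8/35) = -88/105; a_4 = (-88/105)/(22) = -4/105
  n = 5: D(5) = 5(5 + 3/2) = 65/2; numerator = 3(-4/105) - 2(-8/63) = 44/315; a_5 = (44/315)/(65/2) = 88/20475

r = 3; a_0 = 1; a_1 = 6/5; a_2 = 8/35; a_3 = -8/63; a_4 = -4/105; a_5 = 88/20475


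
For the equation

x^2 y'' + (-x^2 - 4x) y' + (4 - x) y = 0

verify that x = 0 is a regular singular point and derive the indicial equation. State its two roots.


Divide by x^2 to reach normal form y'' + P_1(x) y' + P_2(x) y = 0 with P_1(x) = -1 - 4/x and P_2(x) = -1/x + 4/x^2.
x = 0 is a singular point because the y'-coefficient -1 - 4/x has a pole at x = 0 and the y-coefficient -1/x + 4/x^2 has a pole at x = 0.
It is a regular singular point because x P_1(x) = p(x) = -x - 4 and x^2 P_2(x) = q(x) = 4 - x are polynomials, hence analytic at x = 0.
p(0) = -4,  q(0) = 4.
Indicial equation: r(r-1) + p(0) r + q(0) = 0, i.e. r^2 + (p(0) - 1) r + q(0) = 0, i.e. r^2 - 5 r + 4 = 0.
Discriminant: (-5)^2 - 4(4) = 9, so r = (5 ± 3)/2.
Solving: r_1 = 4, r_2 = 1.

indicial: r^2 - 5 r + 4 = 0; roots r_1 = 4, r_2 = 1


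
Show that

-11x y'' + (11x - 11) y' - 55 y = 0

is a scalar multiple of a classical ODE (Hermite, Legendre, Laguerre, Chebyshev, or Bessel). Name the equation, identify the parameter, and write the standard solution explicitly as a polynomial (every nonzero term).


All three coefficients share the factor -11; dividing through by -11 gives  x y'' + (1 - x) y' + 5 y = 0.
This matches the Laguerre equation x y'' + (1 - x) y' + n y = 0 with n = 5; the polynomial solution is L_5(x).
With y = sum_k a_k x^k, matching x^k gives (k+1)k a_{k+1} + (k+1) a_{k+1} - k a_k + n a_k = 0, i.e. (k+1)^2 a_{k+1} = (k - n) a_k = (k - 5) a_k. The right side vanishes at k = 5, so the series terminates at degree 5.
Standard normalization L_n(0) = 1 gives a_0 = 1. Work upward with a_{k+1} = (k - 5) a_k / (k+1)^2:
  a_1 = (0 - 5)(1) / 1^2 = -5/1 = -5
  a_2 = (1 - 5)(-5) / 2^2 = 20/4 = 5
  a_3 = (2 - 5)(5) / 3^2 = -15/9 = -5/3
  a_4 = (3 - 5)(-5/3) / 4^2 = (10/3)/16 = 5/24
  a_5 = (4 - 5)(5/24) / 5^2 = (-5/24)/25 = -1/120
Hence L_5(x) = -x^5/120 + 5 x^4/24 - 5 x^3/3 + 5 x^2 - 5 x + 1.

L_5(x); series = -x^5/120 + 5 x^4/24 - 5 x^3/3 + 5 x^2 - 5 x + 1


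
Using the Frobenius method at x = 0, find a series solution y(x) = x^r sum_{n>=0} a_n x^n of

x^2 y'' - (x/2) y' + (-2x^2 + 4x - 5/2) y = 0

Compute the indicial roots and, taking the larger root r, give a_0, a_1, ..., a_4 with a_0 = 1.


Write in Frobenius form y'' + (p(x)/x) y' + (q(x)/x^2) y = 0:
  p(x) = -1/2,  q(x) = -2x^2 + 4x - 5/2.
Indicial equation: r(r-1) + (-1/2) r + (-5/2) = 0 -> roots r_1 = 5/2, r_2 = -1.
Take r = r_1 = 5/2. Let y(x) = x^r sum_{n>=0} a_n x^n with a_0 = 1.
Substitute y = x^r sum a_n x^n and match x^{r+n}. The recurrence is
  D(n) a_n + 4 a_{n-1} - 2 a_{n-2} = 0,  where D(n) = (r+n)(r+n-1) + (-1/2)(r+n) + (-5/2).
  a_n = [-4 a_{n-1} + 2 a_{n-2}] / D(n).
Since the indicial polynomial factors as (r - r_1)(r - r_2), D(n) = (r_1 + n - r_1)(r_1 + n - r_2) = n(n + 7/2).
Evaluating step by step (a_0 = 1):
  n = 1: D(1) = 1(1 + 7/2) = 9/2; numerator = -4(1) = -4; a_1 = (-4)/(9/2) = -8/9
  n = 2: D(2) = 2(2 + 7/2) = 11; numerator = -4(-8/9) + 2(1) = 50/9; a_2 = (50/9)/(11) = 50/99
  n = 3: D(3) = 3(3 + 7/2) = 39/2; numerator = -4(50/99) + 2(-8/9) = -376/99; a_3 = (-376/99)/(39/2) = -752/3861
  n = 4: D(4) = 4(4 + 7/2) = 30; numerator = -4(-752/3861) + 2(50/99) = 628/351; a_4 = (628/351)/(30) = 314/5265

r = 5/2; a_0 = 1; a_1 = -8/9; a_2 = 50/99; a_3 = -752/3861; a_4 = 314/5265


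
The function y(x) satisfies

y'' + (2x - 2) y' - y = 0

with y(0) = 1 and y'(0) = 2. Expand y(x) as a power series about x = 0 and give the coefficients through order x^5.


Ansatz: y(x) = sum_{n>=0} a_n x^n, so y'(x) = sum_{n>=1} n a_n x^(n-1) and y''(x) = sum_{n>=2} n(n-1) a_n x^(n-2).
Substitute into P(x) y'' + Q(x) y' + R(x) y = 0 with P(x) = 1, Q(x) = 2x - 2, R(x) = -1, and match powers of x.
Initial conditions: a_0 = 1, a_1 = 2.
Setting the coefficient of each power of x to zero and solving order by order (substituting the coefficients already found):
  x^0: 2 a_2 - 2 a_1 - a_0 = 0  ->  2 a_2 = 2 a_1 + a_0 = 5  ->  a_2 = 5/2
  x^1: 6 a_3 - 4 a_2 + a_1 = 0  ->  6 a_3 = 4 a_2 - a_1 = 8  ->  a_3 = 4/3
  x^2: 12 a_4 - 6 a_3 + 3 a_2 = 0  ->  12 a_4 = 6 a_3 - 3 a_2 = 1/2  ->  a_4 = 1/24
  x^3: 20 a_5 - 8 a_4 + 5 a_3 = 0  ->  20 a_5 = 8 a_4 - 5 a_3 = -19/3  ->  a_5 = -19/60
Truncated series: y(x) = 1 + 2 x + (5/2) x^2 + (4/3) x^3 + (1/24) x^4 - (19/60) x^5 + O(x^6).

a_0 = 1; a_1 = 2; a_2 = 5/2; a_3 = 4/3; a_4 = 1/24; a_5 = -19/60


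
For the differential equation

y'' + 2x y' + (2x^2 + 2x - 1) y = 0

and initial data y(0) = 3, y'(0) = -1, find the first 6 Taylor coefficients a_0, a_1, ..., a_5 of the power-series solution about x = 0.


Ansatz: y(x) = sum_{n>=0} a_n x^n, so y'(x) = sum_{n>=1} n a_n x^(n-1) and y''(x) = sum_{n>=2} n(n-1) a_n x^(n-2).
Substitute into P(x) y'' + Q(x) y' + R(x) y = 0 with P(x) = 1, Q(x) = 2x, R(x) = 2x^2 + 2x - 1, and match powers of x.
Initial conditions: a_0 = 3, a_1 = -1.
Setting the coefficient of each power of x to zero and solving order by order (substituting the coefficients already found):
  x^0: 2 a_2 - a_0 = 0  ->  2 a_2 = a_0 = 3  ->  a_2 = 3/2
  x^1: 6 a_3 + a_1 + 2 a_0 = 0  ->  6 a_3 = -a_1 - 2 a_0 = -5  ->  a_3 = -5/6
  x^2: 12 a_4 + 3 a_2 + 2 a_1 + 2 a_0 = 0  ->  12 a_4 = -3 a_2 - 2 a_1 - 2 a_0 = -17/2  ->  a_4 = -17/24
  x^3: 20 a_5 + 5 a_3 + 2 a_2 + 2 a_1 = 0  ->  20 a_5 = -5 a_3 - 2 a_2 - 2 a_1 = 19/6  ->  a_5 = 19/120
Truncated series: y(x) = 3 - x + (3/2) x^2 - (5/6) x^3 - (17/24) x^4 + (19/120) x^5 + O(x^6).

a_0 = 3; a_1 = -1; a_2 = 3/2; a_3 = -5/6; a_4 = -17/24; a_5 = 19/120


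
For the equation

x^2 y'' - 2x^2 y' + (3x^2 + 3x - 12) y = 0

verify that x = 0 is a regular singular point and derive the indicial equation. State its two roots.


Divide by x^2 to reach normal form y'' + P_1(x) y' + P_2(x) y = 0 with P_1(x) = -2 and P_2(x) = 3 + 3/x - 12/x^2.
x = 0 is a singular point because the y-coefficient 3 + 3/x - 12/x^2 has a pole at x = 0.
It is a regular singular point because x P_1(x) = p(x) = -2x and x^2 P_2(x) = q(x) = 3x^2 + 3x - 12 are polynomials, hence analytic at x = 0.
p(0) = 0,  q(0) = -12.
Indicial equation: r(r-1) + p(0) r + q(0) = 0, i.e. r^2 + (p(0) - 1) r + q(0) = 0, i.e. r^2 - 1 r - 12 = 0.
Discriminant: (-1)^2 - 4(-12) = 49, so r = (1 ± 7)/2.
Solving: r_1 = 4, r_2 = -3.

indicial: r^2 - 1 r - 12 = 0; roots r_1 = 4, r_2 = -3


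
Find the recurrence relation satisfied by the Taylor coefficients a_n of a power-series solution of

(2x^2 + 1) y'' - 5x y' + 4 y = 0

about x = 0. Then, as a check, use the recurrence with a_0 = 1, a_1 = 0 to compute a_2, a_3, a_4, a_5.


Substitute y = sum_n a_n x^n.
(1 + 2 x^2) y'' contributes (n+2)(n+1) a_{n+2} + 2 n(n-1) a_n at x^n.
-5 x y'(x) contributes -5 n a_n at x^n.
4 y(x) contributes 4 a_n at x^n.
Matching x^n: (n+2)(n+1) a_{n+2} + (2 n(n-1) - 5 n + 4) a_n = 0.
Thus a_{n+2} = (-2 n(n-1) + 5 n - 4) / ((n+1)(n+2)) * a_n.

Check with a_0 = 1, a_1 = 0 (apply the recurrence for n = 0, 1, 2, 3): a_0 = 1, a_1 = 0, a_2 = -2, a_3 = 0, a_4 = -1/3, a_5 = 0.

a_(n+2) = (-2 n(n-1) + 5 n - 4) / ((n+1)(n+2)) * a_n; check: a_0 = 1, a_1 = 0, a_2 = -2, a_3 = 0, a_4 = -1/3, a_5 = 0


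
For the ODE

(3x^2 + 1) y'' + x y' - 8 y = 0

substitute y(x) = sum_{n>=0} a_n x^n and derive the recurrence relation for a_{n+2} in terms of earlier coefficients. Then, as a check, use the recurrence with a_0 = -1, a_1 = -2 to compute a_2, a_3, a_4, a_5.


Substitute y = sum_n a_n x^n.
(1 + 3 x^2) y'' contributes (n+2)(n+1) a_{n+2} + 3 n(n-1) a_n at x^n.
x y'(x) contributes n a_n at x^n.
-8 y(x) contributes -8 a_n at x^n.
Matching x^n: (n+2)(n+1) a_{n+2} + (3 n(n-1) + n - 8) a_n = 0.
Thus a_{n+2} = (-3 n(n-1) - n + 8) / ((n+1)(n+2)) * a_n.

Check with a_0 = -1, a_1 = -2 (apply the recurrence for n = 0, 1, 2, 3): a_0 = -1, a_1 = -2, a_2 = -4, a_3 = -7/3, a_4 = 0, a_5 = 91/60.

a_(n+2) = (-3 n(n-1) - n + 8) / ((n+1)(n+2)) * a_n; check: a_0 = -1, a_1 = -2, a_2 = -4, a_3 = -7/3, a_4 = 0, a_5 = 91/60


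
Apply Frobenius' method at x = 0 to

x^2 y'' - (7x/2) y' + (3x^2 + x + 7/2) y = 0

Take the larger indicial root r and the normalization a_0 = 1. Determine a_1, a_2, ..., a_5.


Write in Frobenius form y'' + (p(x)/x) y' + (q(x)/x^2) y = 0:
  p(x) = -7/2,  q(x) = 3x^2 + x + 7/2.
Indicial equation: r(r-1) + (-7/2) r + (7/2) = 0 -> roots r_1 = 7/2, r_2 = 1.
Take r = r_1 = 7/2. Let y(x) = x^r sum_{n>=0} a_n x^n with a_0 = 1.
Substitute y = x^r sum a_n x^n and match x^{r+n}. The recurrence is
  D(n) a_n + 1 a_{n-1} + 3 a_{n-2} = 0,  where D(n) = (r+n)(r+n-1) + (-7/2)(r+n) + (7/2).
  a_n = [-1 a_{n-1} - 3 a_{n-2}] / D(n).
Since the indicial polynomial factors as (r - r_1)(r - r_2), D(n) = (r_1 + n - r_1)(r_1 + n - r_2) = n(n + 5/2).
Evaluating step by step (a_0 = 1):
  n = 1: D(1) = 1(1 + 5/2) = 7/2; numerator = -1(1) = -1; a_1 = (-1)/(7/2) = -2/7
  n = 2: D(2) = 2(2 + 5/2) = 9; numerator = -1(-2/7) - 3(1) = -19/7; a_2 = (-19/7)/(9) = -19/63
  n = 3: D(3) = 3(3 + 5/2) = 33/2; numerator = -1(-19/63) - 3(-2/7) = 73/63; a_3 = (73/63)/(33/2) = 146/2079
  n = 4: D(4) = 4(4 + 5/2) = 26; numerator = -1(146/2079) - 3(-19/63) = 1735/2079; a_4 = (1735/2079)/(26) = 1735/54054
  n = 5: D(5) = 5(5 + 5/2) = 75/2; numerator = -1(1735/54054) - 3(146/2079) = -1193/4914; a_5 = (-1193/4914)/(75/2) = -1193/184275

r = 7/2; a_0 = 1; a_1 = -2/7; a_2 = -19/63; a_3 = 146/2079; a_4 = 1735/54054; a_5 = -1193/184275


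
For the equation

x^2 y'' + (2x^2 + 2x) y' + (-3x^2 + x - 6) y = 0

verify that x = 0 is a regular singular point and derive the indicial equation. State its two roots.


Divide by x^2 to reach normal form y'' + P_1(x) y' + P_2(x) y = 0 with P_1(x) = 2 + 2/x and P_2(x) = -3 + 1/x - 6/x^2.
x = 0 is a singular point because the y'-coefficient 2 + 2/x has a pole at x = 0 and the y-coefficient -3 + 1/x - 6/x^2 has a pole at x = 0.
It is a regular singular point because x P_1(x) = p(x) = 2x + 2 and x^2 P_2(x) = q(x) = -3x^2 + x - 6 are polynomials, hence analytic at x = 0.
p(0) = 2,  q(0) = -6.
Indicial equation: r(r-1) + p(0) r + q(0) = 0, i.e. r^2 + (p(0) - 1) r + q(0) = 0, i.e. r^2 + 1 r - 6 = 0.
Discriminant: (1)^2 - 4(-6) = 25, so r = (-1 ± 5)/2.
Solving: r_1 = 2, r_2 = -3.

indicial: r^2 + 1 r - 6 = 0; roots r_1 = 2, r_2 = -3


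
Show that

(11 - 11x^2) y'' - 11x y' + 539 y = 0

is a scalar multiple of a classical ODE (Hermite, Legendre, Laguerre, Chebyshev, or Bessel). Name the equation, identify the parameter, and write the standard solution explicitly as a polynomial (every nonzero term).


All three coefficients share the factor 11; dividing through by 11 gives  (1 - x^2) y'' - x y' + 49 y = 0.
This matches the Chebyshev equation (1 - x^2) y'' - x y' + n^2 y = 0 (note the -x y' term, not -2x y') with n^2 = 49, so n = 7; the polynomial solution is T_7(x).
With y = sum_k a_k x^k, matching x^k gives (k+2)(k+1) a_{k+2} = (k^2 - n^2) a_k = (k - 7)(k + 7) a_k. The right side vanishes at k = 7, so the series with the parity of 7 terminates at degree 7.
Standard normalization: leading coefficient of T_n is 2^(n-1), so a_7 = 2^6 = 64. Work downward with a_k = (k+1)(k+2) a_{k+2} / ((k - 7)(k + 7)):
  a_5 = (6)(7)(64) / ((5 - 7)(5 + 7)) = 2688/(-24) = -112
  a_3 = (4)(5)(-112) / ((3 - 7)(3 + 7)) = -2240/(-40) = 56
  a_1 = (2)(3)(56) / ((1 - 7)(1 + 7)) = 336/(-48) = -7
Hence T_7(x) = 64 x^7 - 112 x^5 + 56 x^3 - 7 x.

T_7(x); series = 64 x^7 - 112 x^5 + 56 x^3 - 7 x


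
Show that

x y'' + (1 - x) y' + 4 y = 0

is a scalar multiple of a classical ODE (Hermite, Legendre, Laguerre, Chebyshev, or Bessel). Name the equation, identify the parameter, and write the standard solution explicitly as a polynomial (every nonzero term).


The equation is already in a standard form:  x y'' + (1 - x) y' + 4 y = 0.
This matches the Laguerre equation x y'' + (1 - x) y' + n y = 0 with n = 4; the polynomial solution is L_4(x).
With y = sum_k a_k x^k, matching x^k gives (k+1)k a_{k+1} + (k+1) a_{k+1} - k a_k + n a_k = 0, i.e. (k+1)^2 a_{k+1} = (k - n) a_k = (k - 4) a_k. The right side vanishes at k = 4, so the series terminates at degree 4.
Standard normalization L_n(0) = 1 gives a_0 = 1. Work upward with a_{k+1} = (k - 4) a_k / (k+1)^2:
  a_1 = (0 - 4)(1) / 1^2 = -4/1 = -4
  a_2 = (1 - 4)(-4) / 2^2 = 12/4 = 3
  a_3 = (2 - 4)(3) / 3^2 = -6/9 = -2/3
  a_4 = (3 - 4)(-2/3) / 4^2 = (2/3)/16 = 1/24
Hence L_4(x) = x^4/24 - 2 x^3/3 + 3 x^2 - 4 x + 1.

L_4(x); series = x^4/24 - 2 x^3/3 + 3 x^2 - 4 x + 1


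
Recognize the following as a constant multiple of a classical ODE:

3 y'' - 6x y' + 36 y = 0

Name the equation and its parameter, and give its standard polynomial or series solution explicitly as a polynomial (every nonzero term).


All three coefficients share the factor 3; dividing through by 3 gives  y'' - 2x y' + 12 y = 0.
This matches the Hermite equation y'' - 2x y' + 2n y = 0 with 2n = 12, so n = 6; the polynomial solution is H_6(x).
With y = sum_k a_k x^k, matching x^k gives (k+2)(k+1) a_{k+2} = 2(k - n) a_k = 2(k - 6) a_k. The right side vanishes at k = 6, so the series with the parity of 6 terminates at degree 6.
Standard normalization: leading coefficient of H_n is 2^n, so a_6 = 2^6 = 64. Work downward with a_k = (k+1)(k+2) a_{k+2} / (2(k - n)):
  a_4 = (5)(6)(64) / (2(4 - 6)) = 1920/(-4) = -480
  a_2 = (3)(4)(-480) / (2(2 - 6)) = -5760/(-8) = 720
  a_0 = (1)(2)(720) / (2(0 - 6)) = 1440/(-12) = -120
Hence H_6(x) = 64 x^6 - 480 x^4 + 720 x^2 - 120.

H_6(x); series = 64 x^6 - 480 x^4 + 720 x^2 - 120


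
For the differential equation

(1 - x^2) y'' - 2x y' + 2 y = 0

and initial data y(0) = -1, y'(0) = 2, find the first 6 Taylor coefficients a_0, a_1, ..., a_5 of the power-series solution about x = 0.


Ansatz: y(x) = sum_{n>=0} a_n x^n, so y'(x) = sum_{n>=1} n a_n x^(n-1) and y''(x) = sum_{n>=2} n(n-1) a_n x^(n-2).
Substitute into P(x) y'' + Q(x) y' + R(x) y = 0 with P(x) = 1 - x^2, Q(x) = -2x, R(x) = 2, and match powers of x.
Initial conditions: a_0 = -1, a_1 = 2.
Setting the coefficient of each power of x to zero and solving order by order (substituting the coefficients already found):
  x^0: 2 a_2 + 2 a_0 = 0  ->  2 a_2 = -2 a_0 = 2  ->  a_2 = 1
  x^1: 6 a_3 = 0  ->  a_3 = 0
  x^2: 12 a_4 - 4 a_2 = 0  ->  12 a_4 = 4 a_2 = 4  ->  a_4 = 1/3
  x^3: 20 a_5 - 10 a_3 = 0  ->  20 a_5 = 10 a_3 = 0  ->  a_5 = 0
Truncated series: y(x) = -1 + 2 x + x^2 + (1/3) x^4 + O(x^6).

a_0 = -1; a_1 = 2; a_2 = 1; a_3 = 0; a_4 = 1/3; a_5 = 0


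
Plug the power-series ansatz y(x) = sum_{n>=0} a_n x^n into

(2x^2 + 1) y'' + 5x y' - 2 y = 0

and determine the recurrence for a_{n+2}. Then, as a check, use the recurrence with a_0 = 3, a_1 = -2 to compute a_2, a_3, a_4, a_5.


Substitute y = sum_n a_n x^n.
(1 + 2 x^2) y'' contributes (n+2)(n+1) a_{n+2} + 2 n(n-1) a_n at x^n.
5 x y'(x) contributes 5 n a_n at x^n.
-2 y(x) contributes -2 a_n at x^n.
Matching x^n: (n+2)(n+1) a_{n+2} + (2 n(n-1) + 5 n - 2) a_n = 0.
Thus a_{n+2} = (-2 n(n-1) - 5 n + 2) / ((n+1)(n+2)) * a_n.

Check with a_0 = 3, a_1 = -2 (apply the recurrence for n = 0, 1, 2, 3): a_0 = 3, a_1 = -2, a_2 = 3, a_3 = 1, a_4 = -3, a_5 = -5/4.

a_(n+2) = (-2 n(n-1) - 5 n + 2) / ((n+1)(n+2)) * a_n; check: a_0 = 3, a_1 = -2, a_2 = 3, a_3 = 1, a_4 = -3, a_5 = -5/4


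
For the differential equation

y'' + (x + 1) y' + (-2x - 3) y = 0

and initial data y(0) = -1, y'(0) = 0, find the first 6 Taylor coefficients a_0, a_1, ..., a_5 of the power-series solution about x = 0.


Ansatz: y(x) = sum_{n>=0} a_n x^n, so y'(x) = sum_{n>=1} n a_n x^(n-1) and y''(x) = sum_{n>=2} n(n-1) a_n x^(n-2).
Substitute into P(x) y'' + Q(x) y' + R(x) y = 0 with P(x) = 1, Q(x) = x + 1, R(x) = -2x - 3, and match powers of x.
Initial conditions: a_0 = -1, a_1 = 0.
Setting the coefficient of each power of x to zero and solving order by order (substituting the coefficients already found):
  x^0: 2 a_2 + a_1 - 3 a_0 = 0  ->  2 a_2 = -a_1 + 3 a_0 = -3  ->  a_2 = -3/2
  x^1: 6 a_3 + 2 a_2 - 2 a_1 - 2 a_0 = 0  ->  6 a_3 = -2 a_2 + 2 a_1 + 2 a_0 = 1  ->  a_3 = 1/6
  x^2: 12 a_4 + 3 a_3 - a_2 - 2 a_1 = 0  ->  12 a_4 = -3 a_3 + a_2 + 2 a_1 = -2  ->  a_4 = -1/6
  x^3: 20 a_5 + 4 a_4 - 2 a_2 = 0  ->  20 a_5 = -4 a_4 + 2 a_2 = -7/3  ->  a_5 = -7/60
Truncated series: y(x) = -1 - (3/2) x^2 + (1/6) x^3 - (1/6) x^4 - (7/60) x^5 + O(x^6).

a_0 = -1; a_1 = 0; a_2 = -3/2; a_3 = 1/6; a_4 = -1/6; a_5 = -7/60


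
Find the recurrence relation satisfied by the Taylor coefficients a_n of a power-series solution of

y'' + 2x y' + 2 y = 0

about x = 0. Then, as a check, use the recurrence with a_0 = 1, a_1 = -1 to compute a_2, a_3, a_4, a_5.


Substitute y = sum_n a_n x^n.
y''(x) has coefficient (n+2)(n+1) a_{n+2} at x^n;
2 x y'(x) has coefficient 2 n a_n at x^n (shift);
2 y(x) has coefficient 2 a_n at x^n.
Matching x^n: (n+2)(n+1) a_{n+2} + (2n + 2) a_n = 0.
Thus a_{n+2} = (-2n - 2) / ((n+1)(n+2)) * a_n.

Check with a_0 = 1, a_1 = -1 (apply the recurrence for n = 0, 1, 2, 3): a_0 = 1, a_1 = -1, a_2 = -1, a_3 = 2/3, a_4 = 1/2, a_5 = -4/15.

a_(n+2) = (-2n - 2) / ((n+1)(n+2)) * a_n; check: a_0 = 1, a_1 = -1, a_2 = -1, a_3 = 2/3, a_4 = 1/2, a_5 = -4/15


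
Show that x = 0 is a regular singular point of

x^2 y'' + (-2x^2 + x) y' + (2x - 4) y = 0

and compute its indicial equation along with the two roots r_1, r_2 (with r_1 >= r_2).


Divide by x^2 to reach normal form y'' + P_1(x) y' + P_2(x) y = 0 with P_1(x) = -2 + 1/x and P_2(x) = 2/x - 4/x^2.
x = 0 is a singular point because the y'-coefficient -2 + 1/x has a pole at x = 0 and the y-coefficient 2/x - 4/x^2 has a pole at x = 0.
It is a regular singular point because x P_1(x) = p(x) = 1 - 2x and x^2 P_2(x) = q(x) = 2x - 4 are polynomials, hence analytic at x = 0.
p(0) = 1,  q(0) = -4.
Indicial equation: r(r-1) + p(0) r + q(0) = 0, i.e. r^2 + (p(0) - 1) r + q(0) = 0, i.e. r^2 - 4 = 0.
Discriminant: (0)^2 - 4(-4) = 16, so r = (0 ± 4)/2.
Solving: r_1 = 2, r_2 = -2.

indicial: r^2 - 4 = 0; roots r_1 = 2, r_2 = -2
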